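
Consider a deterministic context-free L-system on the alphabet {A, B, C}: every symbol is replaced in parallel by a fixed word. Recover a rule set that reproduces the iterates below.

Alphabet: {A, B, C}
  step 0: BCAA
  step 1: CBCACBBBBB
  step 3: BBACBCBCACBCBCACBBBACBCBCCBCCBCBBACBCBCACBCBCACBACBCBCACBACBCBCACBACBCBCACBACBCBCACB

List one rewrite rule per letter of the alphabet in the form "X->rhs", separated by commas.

  step 0 ⇒ step 1: BCAA ⇒ CBC·ACB·BB·BB
    A ↦ BB
    B ↦ CBC
    C ↦ ACB

A->BB, B->CBC, C->ACB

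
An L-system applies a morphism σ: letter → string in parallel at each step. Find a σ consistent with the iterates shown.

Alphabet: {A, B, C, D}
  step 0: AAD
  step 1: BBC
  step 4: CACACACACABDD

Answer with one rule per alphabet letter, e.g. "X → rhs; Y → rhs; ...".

  step 0 ⇒ step 1: AAD ⇒ B·B·C
    A ↦ B
    D ↦ C
    B ↦ DD  (constrained at step 1)
    C ↦ CA  (constrained at step 1)

A->B, B->DD, C->CA, D->C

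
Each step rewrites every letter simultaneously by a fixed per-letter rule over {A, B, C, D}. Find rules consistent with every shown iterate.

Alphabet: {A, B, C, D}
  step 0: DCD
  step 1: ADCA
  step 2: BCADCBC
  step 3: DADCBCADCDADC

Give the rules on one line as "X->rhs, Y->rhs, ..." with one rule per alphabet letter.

  step 2 ⇒ step 3: BCADCBC ⇒ DA·DC·BC·A·DC·DA·DC
    A ↦ BC
    B ↦ DA
    C ↦ DC
    D ↦ A

A->BC, B->DA, C->DC, D->A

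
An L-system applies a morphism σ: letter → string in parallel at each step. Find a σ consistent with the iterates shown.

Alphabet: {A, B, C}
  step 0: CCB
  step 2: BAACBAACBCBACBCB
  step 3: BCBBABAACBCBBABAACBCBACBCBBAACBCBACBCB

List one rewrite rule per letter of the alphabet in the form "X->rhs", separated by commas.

  step 2 ⇒ step 3: BAACBAACBCBACBCB ⇒ BCB·BA·BA·AC·BCB·BA·BA·AC·BCB·AC·BCB·BA·AC·BCB·AC·BCB
    A ↦ BA
    B ↦ BCB
    C ↦ AC

A->BA, B->BCB, C->AC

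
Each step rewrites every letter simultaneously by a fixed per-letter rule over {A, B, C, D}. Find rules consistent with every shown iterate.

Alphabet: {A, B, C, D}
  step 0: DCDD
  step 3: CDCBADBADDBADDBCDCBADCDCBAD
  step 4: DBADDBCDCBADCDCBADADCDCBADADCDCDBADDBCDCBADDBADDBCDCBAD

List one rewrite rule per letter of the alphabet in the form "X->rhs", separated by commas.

A->B, B->CDC, C->DB, D->AD

  step 3 ⇒ step 4: CDCBADBADDBADDBCDCBADCDCBAD ⇒ DB·AD·DB·CDC·B·AD·CDC·B·AD·AD·CDC·B·AD·AD·CDC·DB·AD·DB·CDC·B·AD·DB·AD·DB·CDC·B·AD
    A ↦ B
    B ↦ CDC
    C ↦ DB
    D ↦ AD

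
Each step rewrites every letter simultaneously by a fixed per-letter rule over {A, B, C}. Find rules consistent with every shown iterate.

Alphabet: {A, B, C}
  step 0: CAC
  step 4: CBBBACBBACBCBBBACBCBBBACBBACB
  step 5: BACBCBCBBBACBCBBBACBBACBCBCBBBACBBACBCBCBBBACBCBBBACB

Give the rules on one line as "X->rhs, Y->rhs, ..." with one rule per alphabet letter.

A->B, B->CB, C->BA

  step 4 ⇒ step 5: CBBBACBBACBCBBBACBCBBBACBBACB ⇒ BA·CB·CB·CB·B·BA·CB·CB·B·BA·CB·BA·CB·CB·CB·B·BA·CB·BA·CB·CB·CB·B·BA·CB·CB·B·BA·CB
    A ↦ B
    B ↦ CB
    C ↦ BA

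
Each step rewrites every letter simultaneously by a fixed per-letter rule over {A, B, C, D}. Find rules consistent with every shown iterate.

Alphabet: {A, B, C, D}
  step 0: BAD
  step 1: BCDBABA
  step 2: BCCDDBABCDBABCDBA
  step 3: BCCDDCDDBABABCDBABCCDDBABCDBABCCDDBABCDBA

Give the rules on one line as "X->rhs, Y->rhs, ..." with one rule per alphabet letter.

  step 2 ⇒ step 3: BCCDDBABCDBABCDBA ⇒ BC·CDD·CDD·BA·BA·BC·DBA·BC·CDD·BA·BC·DBA·BC·CDD·BA·BC·DBA
    A ↦ DBA
    B ↦ BC
    C ↦ CDD
    D ↦ BA

A->DBA, B->BC, C->CDD, D->BA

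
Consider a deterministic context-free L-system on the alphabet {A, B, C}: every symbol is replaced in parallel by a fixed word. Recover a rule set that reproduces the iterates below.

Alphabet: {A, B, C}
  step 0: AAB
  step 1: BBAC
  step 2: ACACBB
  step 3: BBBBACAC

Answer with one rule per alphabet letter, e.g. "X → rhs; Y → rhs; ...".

  step 2 ⇒ step 3: ACACBB ⇒ B·B·B·B·AC·AC
    A ↦ B
    B ↦ AC
    C ↦ B

A->B, B->AC, C->B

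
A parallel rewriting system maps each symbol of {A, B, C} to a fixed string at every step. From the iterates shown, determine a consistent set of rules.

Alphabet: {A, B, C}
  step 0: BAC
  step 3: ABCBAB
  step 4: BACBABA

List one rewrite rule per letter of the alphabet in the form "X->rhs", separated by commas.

  step 3 ⇒ step 4: ABCBAB ⇒ B·A·CB·A·B·A
    A ↦ B
    B ↦ A
    C ↦ CB

A->B, B->A, C->CB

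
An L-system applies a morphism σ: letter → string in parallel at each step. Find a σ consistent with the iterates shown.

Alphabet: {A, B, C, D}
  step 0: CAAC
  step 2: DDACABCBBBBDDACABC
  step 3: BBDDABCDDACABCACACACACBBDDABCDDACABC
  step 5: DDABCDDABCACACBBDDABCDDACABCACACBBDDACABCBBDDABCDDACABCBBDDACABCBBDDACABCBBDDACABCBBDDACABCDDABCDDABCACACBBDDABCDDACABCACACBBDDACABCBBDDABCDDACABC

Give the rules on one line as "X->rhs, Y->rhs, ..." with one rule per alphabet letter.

A->DD, B->AC, C->ABC, D->B

  step 2 ⇒ step 3: DDACABCBBBBDDACABC ⇒ B·B·DD·ABC·DD·AC·ABC·AC·AC·AC·AC·B·B·DD·ABC·DD·AC·ABC
    A ↦ DD
    B ↦ AC
    C ↦ ABC
    D ↦ B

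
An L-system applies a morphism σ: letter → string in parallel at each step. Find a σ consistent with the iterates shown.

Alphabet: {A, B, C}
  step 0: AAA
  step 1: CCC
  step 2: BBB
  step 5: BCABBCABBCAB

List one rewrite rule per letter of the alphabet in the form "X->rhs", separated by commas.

  step 1 ⇒ step 2: CCC ⇒ B·B·B
    C ↦ B
  step 0 ⇒ step 1: AAA ⇒ C·C·C
    A ↦ C
    B ↦ AB  (constrained at step 2)

A->C, B->AB, C->B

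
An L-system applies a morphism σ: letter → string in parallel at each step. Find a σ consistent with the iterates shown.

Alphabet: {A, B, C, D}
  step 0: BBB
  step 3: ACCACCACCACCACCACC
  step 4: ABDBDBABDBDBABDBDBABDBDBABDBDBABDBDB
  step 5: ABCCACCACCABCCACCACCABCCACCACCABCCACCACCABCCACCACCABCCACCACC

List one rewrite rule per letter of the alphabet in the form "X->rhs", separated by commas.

  step 4 ⇒ step 5: ABDBDBABDBDBABDBDBABDBDBABDBDBABDBDB ⇒ AB·CC·A·CC·A·CC·AB·CC·A·CC·A·CC·AB·CC·A·CC·A·CC·AB·CC·A·CC·A·CC·AB·CC·A·CC·A·CC·AB·CC·A·CC·A·CC
    A ↦ AB
    B ↦ CC
    D ↦ A
  step 3 ⇒ step 4: ACCACCACCACCACCACC ⇒ AB·DB·DB·AB·DB·DB·AB·DB·DB·AB·DB·DB·AB·DB·DB·AB·DB·DB
    C ↦ DB

A->AB, B->CC, C->DB, D->A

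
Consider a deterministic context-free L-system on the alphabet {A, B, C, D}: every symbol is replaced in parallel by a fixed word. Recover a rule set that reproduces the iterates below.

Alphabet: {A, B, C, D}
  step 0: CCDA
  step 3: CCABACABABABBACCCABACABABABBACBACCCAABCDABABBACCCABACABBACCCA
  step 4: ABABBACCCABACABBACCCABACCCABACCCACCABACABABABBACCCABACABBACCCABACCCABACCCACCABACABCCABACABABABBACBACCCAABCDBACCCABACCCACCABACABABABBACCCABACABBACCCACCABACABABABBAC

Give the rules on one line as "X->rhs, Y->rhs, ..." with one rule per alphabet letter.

  step 3 ⇒ step 4: CCABACABABABBACCCABACABABABBACBACCCAABCDABABBACCCABACABBACCCA ⇒ AB·AB·BAC·CCA·BAC·AB·BAC·CCA·BAC·CCA·BAC·CCA·CCA·BAC·AB·AB·AB·BAC·CCA·BAC·AB·BAC·CCA·BAC·CCA·BAC·CCA·CCA·BAC·AB·CCA·BAC·AB·AB·AB·BAC·BAC·CCA·AB·CD·BAC·CCA·BAC·CCA·CCA·BAC·AB·AB·AB·BAC·CCA·BAC·AB·BAC·CCA·CCA·BAC·AB·AB·AB·BAC
    A ↦ BAC
    B ↦ CCA
    C ↦ AB
    D ↦ CD

A->BAC, B->CCA, C->AB, D->CD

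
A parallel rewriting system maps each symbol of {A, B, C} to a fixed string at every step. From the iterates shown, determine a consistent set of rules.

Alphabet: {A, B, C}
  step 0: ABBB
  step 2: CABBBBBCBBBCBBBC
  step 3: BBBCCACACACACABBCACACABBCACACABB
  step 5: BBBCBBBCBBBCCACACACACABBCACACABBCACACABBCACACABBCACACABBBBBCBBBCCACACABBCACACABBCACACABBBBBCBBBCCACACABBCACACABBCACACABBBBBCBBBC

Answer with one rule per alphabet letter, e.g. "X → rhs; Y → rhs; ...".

A->BC, B->CA, C->BB

  step 2 ⇒ step 3: CABBBBBCBBBCBBBC ⇒ BB·BC·CA·CA·CA·CA·CA·BB·CA·CA·CA·BB·CA·CA·CA·BB
    A ↦ BC
    B ↦ CA
    C ↦ BB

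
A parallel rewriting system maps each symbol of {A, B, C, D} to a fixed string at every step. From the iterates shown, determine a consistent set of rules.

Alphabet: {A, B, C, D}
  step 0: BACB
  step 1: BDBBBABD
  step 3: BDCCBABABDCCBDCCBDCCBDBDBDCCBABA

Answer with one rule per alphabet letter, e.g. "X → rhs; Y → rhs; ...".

  step 0 ⇒ step 1: BACB ⇒ BD·BB·BA·BD
    A ↦ BB
    B ↦ BD
    C ↦ BA
    D ↦ CC  (constrained at step 1)

A->BB, B->BD, C->BA, D->CC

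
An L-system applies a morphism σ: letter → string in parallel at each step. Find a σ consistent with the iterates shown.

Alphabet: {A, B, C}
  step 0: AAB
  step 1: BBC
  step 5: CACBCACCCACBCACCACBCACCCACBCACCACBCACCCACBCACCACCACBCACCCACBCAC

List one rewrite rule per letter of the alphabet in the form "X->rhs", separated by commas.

A->B, B->C, C->CAC

  step 0 ⇒ step 1: AAB ⇒ B·B·C
    A ↦ B
    B ↦ C
    C ↦ CAC  (constrained at step 1)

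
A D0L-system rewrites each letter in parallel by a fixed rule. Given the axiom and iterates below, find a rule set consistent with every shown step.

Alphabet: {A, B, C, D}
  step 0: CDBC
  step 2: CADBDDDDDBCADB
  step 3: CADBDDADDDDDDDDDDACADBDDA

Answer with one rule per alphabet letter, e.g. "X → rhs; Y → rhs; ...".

A->DB, B->A, C->CA, D->DD

  step 2 ⇒ step 3: CADBDDDDDBCADB ⇒ CA·DB·DD·A·DD·DD·DD·DD·DD·A·CA·DB·DD·A
    A ↦ DB
    B ↦ A
    C ↦ CA
    D ↦ DD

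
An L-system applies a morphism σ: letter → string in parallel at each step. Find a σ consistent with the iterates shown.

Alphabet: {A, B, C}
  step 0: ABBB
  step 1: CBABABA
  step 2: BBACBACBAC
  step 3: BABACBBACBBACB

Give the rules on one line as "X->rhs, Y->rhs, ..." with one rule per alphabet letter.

  step 2 ⇒ step 3: BBACBACBAC ⇒ BA·BA·C·B·BA·C·B·BA·C·B
    A ↦ C
    B ↦ BA
    C ↦ B

A->C, B->BA, C->B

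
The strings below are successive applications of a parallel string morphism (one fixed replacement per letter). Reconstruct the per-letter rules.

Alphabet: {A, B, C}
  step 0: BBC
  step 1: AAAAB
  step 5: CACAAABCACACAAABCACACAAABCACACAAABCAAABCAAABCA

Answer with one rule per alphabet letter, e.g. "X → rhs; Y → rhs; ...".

  step 0 ⇒ step 1: BBC ⇒ AA·AA·B
    B ↦ AA
    C ↦ B
    A ↦ CA  (constrained at step 1)

A->CA, B->AA, C->B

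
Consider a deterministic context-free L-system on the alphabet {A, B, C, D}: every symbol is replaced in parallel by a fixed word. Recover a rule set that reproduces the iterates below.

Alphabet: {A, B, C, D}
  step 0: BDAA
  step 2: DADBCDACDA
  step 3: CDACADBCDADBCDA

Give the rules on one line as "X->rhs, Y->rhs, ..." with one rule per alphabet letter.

  step 2 ⇒ step 3: DADBCDACDA ⇒ C·DA·C·A·DB·C·DA·DB·C·DA
    A ↦ DA
    B ↦ A
    C ↦ DB
    D ↦ C

A->DA, B->A, C->DB, D->C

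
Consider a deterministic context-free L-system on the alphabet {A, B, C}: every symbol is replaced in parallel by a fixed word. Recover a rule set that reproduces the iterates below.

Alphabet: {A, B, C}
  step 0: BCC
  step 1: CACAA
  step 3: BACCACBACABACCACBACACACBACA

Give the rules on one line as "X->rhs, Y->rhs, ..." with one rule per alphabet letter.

A->BAC, B->CAC, C->A

  step 0 ⇒ step 1: BCC ⇒ CAC·A·A
    B ↦ CAC
    C ↦ A
    A ↦ BAC  (constrained at step 1)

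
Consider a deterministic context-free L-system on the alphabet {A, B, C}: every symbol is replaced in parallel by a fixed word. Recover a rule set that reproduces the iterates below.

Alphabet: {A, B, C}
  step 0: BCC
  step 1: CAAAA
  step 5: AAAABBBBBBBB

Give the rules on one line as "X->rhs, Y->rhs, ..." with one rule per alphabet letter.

  step 0 ⇒ step 1: BCC ⇒ C·AA·AA
    B ↦ C
    C ↦ AA
    A ↦ B  (constrained at step 1)

A->B, B->C, C->AA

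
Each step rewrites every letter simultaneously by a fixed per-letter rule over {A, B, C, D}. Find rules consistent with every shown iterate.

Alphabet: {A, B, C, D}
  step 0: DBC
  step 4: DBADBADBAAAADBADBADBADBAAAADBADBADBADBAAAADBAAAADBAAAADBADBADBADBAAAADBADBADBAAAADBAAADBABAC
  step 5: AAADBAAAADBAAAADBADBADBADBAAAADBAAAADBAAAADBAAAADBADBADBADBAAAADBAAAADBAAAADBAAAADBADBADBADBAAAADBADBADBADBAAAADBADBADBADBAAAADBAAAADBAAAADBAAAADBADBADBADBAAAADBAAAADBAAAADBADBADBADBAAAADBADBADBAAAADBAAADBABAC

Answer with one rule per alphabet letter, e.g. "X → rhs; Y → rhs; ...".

A->DBA, B->AA, C->BAC, D->A

  step 4 ⇒ step 5: DBADBADBAAAADBADBADBADBAAAADBADBADBADBAAAADBAAAADBAAAADBADBADBADBAAAADBADBADBAAAADBAAADBABAC ⇒ A·AA·DBA·A·AA·DBA·A·AA·DBA·DBA·DBA·DBA·A·AA·DBA·A·AA·DBA·A·AA·DBA·A·AA·DBA·DBA·DBA·DBA·A·AA·DBA·A·AA·DBA·A·AA·DBA·A·AA·DBA·DBA·DBA·DBA·A·AA·DBA·DBA·DBA·DBA·A·AA·DBA·DBA·DBA·DBA·A·AA·DBA·A·AA·DBA·A·AA·DBA·A·AA·DBA·DBA·DBA·DBA·A·AA·DBA·A·AA·DBA·A·AA·DBA·DBA·DBA·DBA·A·AA·DBA·DBA·DBA·A·AA·DBA·AA·DBA·BAC
    A ↦ DBA
    B ↦ AA
    C ↦ BAC
    D ↦ A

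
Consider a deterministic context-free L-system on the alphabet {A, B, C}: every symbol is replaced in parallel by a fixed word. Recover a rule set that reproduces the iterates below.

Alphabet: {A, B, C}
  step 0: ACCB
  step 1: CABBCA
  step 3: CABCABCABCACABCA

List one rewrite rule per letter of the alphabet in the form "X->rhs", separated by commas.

A->CA, B->CA, C->B

  step 0 ⇒ step 1: ACCB ⇒ CA·B·B·CA
    A ↦ CA
    B ↦ CA
    C ↦ B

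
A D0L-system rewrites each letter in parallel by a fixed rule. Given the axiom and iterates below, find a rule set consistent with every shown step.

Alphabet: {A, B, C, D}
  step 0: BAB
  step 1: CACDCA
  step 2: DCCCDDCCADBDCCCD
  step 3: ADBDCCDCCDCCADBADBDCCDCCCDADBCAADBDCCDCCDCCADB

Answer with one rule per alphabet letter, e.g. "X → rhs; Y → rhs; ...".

A->CD, B->CA, C->DCC, D->ADB

  step 2 ⇒ step 3: DCCCDDCCADBDCCCD ⇒ ADB·DCC·DCC·DCC·ADB·ADB·DCC·DCC·CD·ADB·CA·ADB·DCC·DCC·DCC·ADB
    A ↦ CD
    B ↦ CA
    C ↦ DCC
    D ↦ ADB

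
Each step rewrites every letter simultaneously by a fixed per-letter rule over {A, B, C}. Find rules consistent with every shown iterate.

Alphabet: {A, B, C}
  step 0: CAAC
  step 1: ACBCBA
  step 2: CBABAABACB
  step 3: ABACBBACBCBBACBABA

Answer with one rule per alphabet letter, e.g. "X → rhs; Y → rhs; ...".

  step 2 ⇒ step 3: CBABAABACB ⇒ A·BA·CB·BA·CB·CB·BA·CB·A·BA
    A ↦ CB
    B ↦ BA
    C ↦ A

A->CB, B->BA, C->A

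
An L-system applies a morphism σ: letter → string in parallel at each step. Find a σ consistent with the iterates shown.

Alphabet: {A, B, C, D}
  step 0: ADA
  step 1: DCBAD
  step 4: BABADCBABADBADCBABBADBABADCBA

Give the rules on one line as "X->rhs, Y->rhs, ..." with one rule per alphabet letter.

  step 0 ⇒ step 1: ADA ⇒ D·CBA·D
    A ↦ D
    D ↦ CBA
    B ↦ BA  (constrained at step 1)
    C ↦ B  (constrained at step 1)

A->D, B->BA, C->B, D->CBA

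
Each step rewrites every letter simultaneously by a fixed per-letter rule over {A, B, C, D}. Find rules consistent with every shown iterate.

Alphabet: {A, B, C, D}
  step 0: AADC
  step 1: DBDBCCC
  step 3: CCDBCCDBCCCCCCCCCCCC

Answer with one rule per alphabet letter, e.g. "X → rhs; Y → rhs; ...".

A->DB, B->A, C->CC, D->C

  step 0 ⇒ step 1: AADC ⇒ DB·DB·C·CC
    A ↦ DB
    C ↦ CC
    D ↦ C
    B ↦ A  (constrained at step 1)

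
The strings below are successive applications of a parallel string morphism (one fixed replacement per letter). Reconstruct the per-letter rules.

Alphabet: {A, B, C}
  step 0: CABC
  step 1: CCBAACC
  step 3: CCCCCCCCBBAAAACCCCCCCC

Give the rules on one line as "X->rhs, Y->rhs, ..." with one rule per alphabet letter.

A->B, B->AA, C->CC

  step 0 ⇒ step 1: CABC ⇒ CC·B·AA·CC
    A ↦ B
    B ↦ AA
    C ↦ CC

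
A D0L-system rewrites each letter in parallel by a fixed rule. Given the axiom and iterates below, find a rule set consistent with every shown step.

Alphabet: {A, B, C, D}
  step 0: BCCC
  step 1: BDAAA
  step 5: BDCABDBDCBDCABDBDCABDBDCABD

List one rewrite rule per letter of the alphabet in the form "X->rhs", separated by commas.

  step 0 ⇒ step 1: BCCC ⇒ BD·A·A·A
    B ↦ BD
    C ↦ A
    A ↦ BD  (constrained at step 1)
    D ↦ C  (constrained at step 1)

A->BD, B->BD, C->A, D->C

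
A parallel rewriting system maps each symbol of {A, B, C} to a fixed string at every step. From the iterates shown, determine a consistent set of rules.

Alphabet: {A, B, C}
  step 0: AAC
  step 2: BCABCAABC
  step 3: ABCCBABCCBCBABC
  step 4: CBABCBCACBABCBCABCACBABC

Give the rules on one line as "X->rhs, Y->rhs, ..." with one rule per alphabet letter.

  step 3 ⇒ step 4: ABCCBABCCBCBABC ⇒ CB·A·BC·BC·A·CB·A·BC·BC·A·BC·A·CB·A·BC
    A ↦ CB
    B ↦ A
    C ↦ BC

A->CB, B->A, C->BC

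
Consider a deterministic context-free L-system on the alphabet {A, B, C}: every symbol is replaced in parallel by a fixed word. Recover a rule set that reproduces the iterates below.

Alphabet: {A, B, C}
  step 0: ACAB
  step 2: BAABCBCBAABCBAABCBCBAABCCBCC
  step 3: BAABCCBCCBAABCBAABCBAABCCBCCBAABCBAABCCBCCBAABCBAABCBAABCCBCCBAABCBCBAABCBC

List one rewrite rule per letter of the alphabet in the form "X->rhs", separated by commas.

  step 2 ⇒ step 3: BAABCBCBAABCBAABCBCBAABCCBCC ⇒ BAA·BCC·BCC·BAA·BC·BAA·BC·BAA·BCC·BCC·BAA·BC·BAA·BCC·BCC·BAA·BC·BAA·BC·BAA·BCC·BCC·BAA·BC·BC·BAA·BC·BC
    A ↦ BCC
    B ↦ BAA
    C ↦ BC

A->BCC, B->BAA, C->BC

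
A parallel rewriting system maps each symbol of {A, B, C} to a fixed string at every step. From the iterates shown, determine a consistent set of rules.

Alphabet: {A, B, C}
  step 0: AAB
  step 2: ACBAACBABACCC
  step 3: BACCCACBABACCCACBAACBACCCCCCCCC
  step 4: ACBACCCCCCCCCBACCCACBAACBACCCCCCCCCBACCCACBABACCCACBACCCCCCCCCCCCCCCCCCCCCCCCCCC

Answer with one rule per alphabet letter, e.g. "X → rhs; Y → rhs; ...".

A->BA, B->AC, C->CCC

  step 3 ⇒ step 4: BACCCACBABACCCACBAACBACCCCCCCCC ⇒ AC·BA·CCC·CCC·CCC·BA·CCC·AC·BA·AC·BA·CCC·CCC·CCC·BA·CCC·AC·BA·BA·CCC·AC·BA·CCC·CCC·CCC·CCC·CCC·CCC·CCC·CCC·CCC
    A ↦ BA
    B ↦ AC
    C ↦ CCC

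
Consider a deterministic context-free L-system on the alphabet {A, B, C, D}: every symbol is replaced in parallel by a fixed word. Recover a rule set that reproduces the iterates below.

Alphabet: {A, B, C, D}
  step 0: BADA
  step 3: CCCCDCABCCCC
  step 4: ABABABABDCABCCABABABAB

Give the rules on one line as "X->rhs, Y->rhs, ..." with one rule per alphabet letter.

A->C, B->C, C->AB, D->DC

  step 3 ⇒ step 4: CCCCDCABCCCC ⇒ AB·AB·AB·AB·DC·AB·C·C·AB·AB·AB·AB
    A ↦ C
    B ↦ C
    C ↦ AB
    D ↦ DC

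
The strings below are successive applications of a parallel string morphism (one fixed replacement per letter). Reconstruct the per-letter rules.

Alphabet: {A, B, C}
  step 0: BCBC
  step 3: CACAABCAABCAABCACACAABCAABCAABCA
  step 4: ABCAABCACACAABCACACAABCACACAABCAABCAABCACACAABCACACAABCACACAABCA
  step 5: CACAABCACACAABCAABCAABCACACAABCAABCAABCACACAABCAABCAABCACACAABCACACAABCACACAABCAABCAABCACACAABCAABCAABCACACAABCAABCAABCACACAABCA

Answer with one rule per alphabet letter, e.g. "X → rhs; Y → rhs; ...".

A->CA, B->CA, C->AB

  step 4 ⇒ step 5: ABCAABCACACAABCACACAABCACACAABCAABCAABCACACAABCACACAABCACACAABCA ⇒ CA·CA·AB·CA·CA·CA·AB·CA·AB·CA·AB·CA·CA·CA·AB·CA·AB·CA·AB·CA·CA·CA·AB·CA·AB·CA·AB·CA·CA·CA·AB·CA·CA·CA·AB·CA·CA·CA·AB·CA·AB·CA·AB·CA·CA·CA·AB·CA·AB·CA·AB·CA·CA·CA·AB·CA·AB·CA·AB·CA·CA·CA·AB·CA
    A ↦ CA
    B ↦ CA
    C ↦ AB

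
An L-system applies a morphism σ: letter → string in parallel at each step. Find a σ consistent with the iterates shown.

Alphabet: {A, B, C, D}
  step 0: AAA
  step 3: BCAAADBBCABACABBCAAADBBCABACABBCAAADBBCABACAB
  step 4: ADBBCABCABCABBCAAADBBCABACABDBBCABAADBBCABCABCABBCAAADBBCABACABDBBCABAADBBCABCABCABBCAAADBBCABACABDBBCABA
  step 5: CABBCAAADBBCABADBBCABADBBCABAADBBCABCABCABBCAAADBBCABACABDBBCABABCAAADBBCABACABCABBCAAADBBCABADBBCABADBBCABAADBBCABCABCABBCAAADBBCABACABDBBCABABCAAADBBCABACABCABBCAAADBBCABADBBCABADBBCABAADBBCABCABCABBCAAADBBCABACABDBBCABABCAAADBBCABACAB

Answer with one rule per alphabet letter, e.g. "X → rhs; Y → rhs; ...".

  step 4 ⇒ step 5: ADBBCABCABCABBCAAADBBCABACABDBBCABAADBBCABCABCABBCAAADBBCABACABDBBCABAADBBCABCABCABBCAAADBBCABACABDBBCABA ⇒ CAB·BCA·A·A·DBB·CAB·A·DBB·CAB·A·DBB·CAB·A·A·DBB·CAB·CAB·CAB·BCA·A·A·DBB·CAB·A·CAB·DBB·CAB·A·BCA·A·A·DBB·CAB·A·CAB·CAB·BCA·A·A·DBB·CAB·A·DBB·CAB·A·DBB·CAB·A·A·DBB·CAB·CAB·CAB·BCA·A·A·DBB·CAB·A·CAB·DBB·CAB·A·BCA·A·A·DBB·CAB·A·CAB·CAB·BCA·A·A·DBB·CAB·A·DBB·CAB·A·DBB·CAB·A·A·DBB·CAB·CAB·CAB·BCA·A·A·DBB·CAB·A·CAB·DBB·CAB·A·BCA·A·A·DBB·CAB·A·CAB
    A ↦ CAB
    B ↦ A
    C ↦ DBB
    D ↦ BCA

A->CAB, B->A, C->DBB, D->BCA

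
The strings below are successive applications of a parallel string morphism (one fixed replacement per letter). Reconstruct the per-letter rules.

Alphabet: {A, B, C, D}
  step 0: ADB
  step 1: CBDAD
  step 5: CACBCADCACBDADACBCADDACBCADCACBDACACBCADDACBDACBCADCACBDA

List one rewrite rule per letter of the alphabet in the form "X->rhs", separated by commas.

A->CB, B->D, C->CA, D->DA

  step 0 ⇒ step 1: ADB ⇒ CB·DA·D
    A ↦ CB
    B ↦ D
    D ↦ DA
    C ↦ CA  (constrained at step 1)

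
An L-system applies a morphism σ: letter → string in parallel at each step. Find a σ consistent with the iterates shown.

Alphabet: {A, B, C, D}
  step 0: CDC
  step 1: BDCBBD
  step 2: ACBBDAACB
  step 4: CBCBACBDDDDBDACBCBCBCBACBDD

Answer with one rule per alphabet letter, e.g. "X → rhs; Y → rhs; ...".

A->DD, B->A, C->BD, D->CB

  step 1 ⇒ step 2: BDCBBD ⇒ A·CB·BD·A·A·CB
    B ↦ A
    C ↦ BD
    D ↦ CB
    A ↦ DD  (constrained at step 2)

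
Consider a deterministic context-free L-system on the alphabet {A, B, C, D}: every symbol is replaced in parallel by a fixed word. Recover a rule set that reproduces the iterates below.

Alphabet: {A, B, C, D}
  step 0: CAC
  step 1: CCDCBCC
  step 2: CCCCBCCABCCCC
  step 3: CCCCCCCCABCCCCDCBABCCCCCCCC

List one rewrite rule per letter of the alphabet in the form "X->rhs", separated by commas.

  step 2 ⇒ step 3: CCCCBCCABCCCC ⇒ CC·CC·CC·CC·AB·CC·CC·DCB·AB·CC·CC·CC·CC
    A ↦ DCB
    B ↦ AB
    C ↦ CC
  step 1 ⇒ step 2: CCDCBCC ⇒ CC·CC·B·CC·AB·CC·CC
    D ↦ B

A->DCB, B->AB, C->CC, D->B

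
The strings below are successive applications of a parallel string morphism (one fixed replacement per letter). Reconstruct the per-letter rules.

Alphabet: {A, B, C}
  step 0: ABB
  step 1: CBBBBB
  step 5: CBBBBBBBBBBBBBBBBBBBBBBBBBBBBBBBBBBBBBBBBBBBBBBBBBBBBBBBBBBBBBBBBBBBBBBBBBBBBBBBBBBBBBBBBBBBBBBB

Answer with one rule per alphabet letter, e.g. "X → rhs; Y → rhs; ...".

A->CB, B->BB, C->AB

  step 0 ⇒ step 1: ABB ⇒ CB·BB·BB
    A ↦ CB
    B ↦ BB
    C ↦ AB  (constrained at step 1)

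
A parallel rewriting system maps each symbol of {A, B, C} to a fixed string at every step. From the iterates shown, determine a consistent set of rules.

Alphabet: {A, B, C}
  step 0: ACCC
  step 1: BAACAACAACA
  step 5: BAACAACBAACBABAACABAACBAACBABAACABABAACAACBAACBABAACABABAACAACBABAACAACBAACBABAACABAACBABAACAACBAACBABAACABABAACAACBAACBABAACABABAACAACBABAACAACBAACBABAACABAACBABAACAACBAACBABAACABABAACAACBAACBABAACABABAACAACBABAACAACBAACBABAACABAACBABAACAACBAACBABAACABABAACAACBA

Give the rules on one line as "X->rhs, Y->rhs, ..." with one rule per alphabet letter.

  step 0 ⇒ step 1: ACCC ⇒ BA·ACA·ACA·ACA
    A ↦ BA
    C ↦ ACA
    B ↦ AC  (constrained at step 1)

A->BA, B->AC, C->ACA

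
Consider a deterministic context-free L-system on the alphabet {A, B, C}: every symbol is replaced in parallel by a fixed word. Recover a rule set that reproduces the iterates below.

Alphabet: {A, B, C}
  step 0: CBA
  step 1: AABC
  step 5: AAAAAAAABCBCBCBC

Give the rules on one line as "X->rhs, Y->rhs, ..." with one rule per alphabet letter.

A->BC, B->A, C->A

  step 0 ⇒ step 1: CBA ⇒ A·A·BC
    A ↦ BC
    B ↦ A
    C ↦ A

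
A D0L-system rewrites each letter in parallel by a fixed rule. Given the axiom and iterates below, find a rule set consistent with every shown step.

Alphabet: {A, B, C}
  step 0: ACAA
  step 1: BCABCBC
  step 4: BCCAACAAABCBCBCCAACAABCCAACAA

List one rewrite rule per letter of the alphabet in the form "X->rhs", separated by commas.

  step 0 ⇒ step 1: ACAA ⇒ BC·A·BC·BC
    A ↦ BC
    C ↦ A
    B ↦ CA  (constrained at step 1)

A->BC, B->CA, C->A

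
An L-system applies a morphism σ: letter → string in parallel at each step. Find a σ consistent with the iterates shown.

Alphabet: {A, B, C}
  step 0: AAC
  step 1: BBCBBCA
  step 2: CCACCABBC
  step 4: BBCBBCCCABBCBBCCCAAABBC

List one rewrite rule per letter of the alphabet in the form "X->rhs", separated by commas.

  step 1 ⇒ step 2: BBCBBCA ⇒ C·C·A·C·C·A·BBC
    A ↦ BBC
    B ↦ C
    C ↦ A

A->BBC, B->C, C->A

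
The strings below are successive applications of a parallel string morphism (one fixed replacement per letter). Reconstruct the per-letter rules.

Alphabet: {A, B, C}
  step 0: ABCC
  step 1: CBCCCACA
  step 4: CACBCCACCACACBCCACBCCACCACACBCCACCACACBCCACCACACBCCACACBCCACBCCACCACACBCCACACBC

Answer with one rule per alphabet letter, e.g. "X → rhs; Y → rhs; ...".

A->CBC, B->C, C->CA

  step 0 ⇒ step 1: ABCC ⇒ CBC·C·CA·CA
    A ↦ CBC
    B ↦ C
    C ↦ CA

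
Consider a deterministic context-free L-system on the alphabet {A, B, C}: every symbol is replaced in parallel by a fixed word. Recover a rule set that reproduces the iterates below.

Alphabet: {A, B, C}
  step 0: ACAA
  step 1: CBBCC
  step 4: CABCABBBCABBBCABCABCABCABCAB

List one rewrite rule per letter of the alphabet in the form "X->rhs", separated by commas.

A->C, B->AB, C->BB

  step 0 ⇒ step 1: ACAA ⇒ C·BB·C·C
    A ↦ C
    C ↦ BB
    B ↦ AB  (constrained at step 1)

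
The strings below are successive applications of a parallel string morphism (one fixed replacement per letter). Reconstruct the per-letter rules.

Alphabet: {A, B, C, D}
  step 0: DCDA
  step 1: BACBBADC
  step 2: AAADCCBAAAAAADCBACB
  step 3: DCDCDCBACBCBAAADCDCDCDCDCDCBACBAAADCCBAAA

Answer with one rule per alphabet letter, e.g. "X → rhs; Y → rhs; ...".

A->DC, B->AAA, C->CB, D->BA

  step 2 ⇒ step 3: AAADCCBAAAAAADCBACB ⇒ DC·DC·DC·BA·CB·CB·AAA·DC·DC·DC·DC·DC·DC·BA·CB·AAA·DC·CB·AAA
    A ↦ DC
    B ↦ AAA
    C ↦ CB
    D ↦ BA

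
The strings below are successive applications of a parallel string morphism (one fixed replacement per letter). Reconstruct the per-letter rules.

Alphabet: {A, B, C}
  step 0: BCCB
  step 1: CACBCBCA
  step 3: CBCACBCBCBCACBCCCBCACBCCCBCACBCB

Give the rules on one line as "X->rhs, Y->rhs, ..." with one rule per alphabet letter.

A->CC, B->CA, C->CB

  step 0 ⇒ step 1: BCCB ⇒ CA·CB·CB·CA
    B ↦ CA
    C ↦ CB
    A ↦ CC  (constrained at step 1)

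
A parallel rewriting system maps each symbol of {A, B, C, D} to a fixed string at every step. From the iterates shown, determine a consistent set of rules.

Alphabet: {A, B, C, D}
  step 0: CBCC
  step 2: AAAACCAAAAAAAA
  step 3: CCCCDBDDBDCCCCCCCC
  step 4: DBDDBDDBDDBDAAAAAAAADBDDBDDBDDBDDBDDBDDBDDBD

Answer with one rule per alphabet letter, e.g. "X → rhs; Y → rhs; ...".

A->C, B->AA, C->DBD, D->A

  step 3 ⇒ step 4: CCCCDBDDBDCCCCCCCC ⇒ DBD·DBD·DBD·DBD·A·AA·A·A·AA·A·DBD·DBD·DBD·DBD·DBD·DBD·DBD·DBD
    B ↦ AA
    C ↦ DBD
    D ↦ A
  step 2 ⇒ step 3: AAAACCAAAAAAAA ⇒ C·C·C·C·DBD·DBD·C·C·C·C·C·C·C·C
    A ↦ C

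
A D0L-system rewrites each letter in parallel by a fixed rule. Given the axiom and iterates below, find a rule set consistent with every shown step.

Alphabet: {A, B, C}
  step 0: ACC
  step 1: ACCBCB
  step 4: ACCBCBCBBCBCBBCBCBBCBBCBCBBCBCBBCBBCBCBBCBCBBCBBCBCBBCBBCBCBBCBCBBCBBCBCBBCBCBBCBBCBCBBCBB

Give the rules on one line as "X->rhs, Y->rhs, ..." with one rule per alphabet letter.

  step 0 ⇒ step 1: ACC ⇒ AC·CB·CB
    A ↦ AC
    C ↦ CB
    B ↦ CBB  (constrained at step 1)

A->AC, B->CBB, C->CB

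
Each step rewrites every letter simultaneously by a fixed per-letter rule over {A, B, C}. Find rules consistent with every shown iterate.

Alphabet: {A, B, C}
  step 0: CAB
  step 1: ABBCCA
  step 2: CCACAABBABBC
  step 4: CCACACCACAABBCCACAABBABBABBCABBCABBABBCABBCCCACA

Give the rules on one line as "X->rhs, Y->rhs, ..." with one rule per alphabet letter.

A->C, B->CA, C->ABB

  step 1 ⇒ step 2: ABBCCA ⇒ C·CA·CA·ABB·ABB·C
    A ↦ C
    B ↦ CA
    C ↦ ABB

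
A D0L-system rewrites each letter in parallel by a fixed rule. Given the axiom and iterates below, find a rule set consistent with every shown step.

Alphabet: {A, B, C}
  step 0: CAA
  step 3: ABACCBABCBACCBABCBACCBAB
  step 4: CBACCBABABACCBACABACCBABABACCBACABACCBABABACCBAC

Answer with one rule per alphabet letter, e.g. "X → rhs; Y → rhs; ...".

  step 3 ⇒ step 4: ABACCBABCBACCBABCBACCBAB ⇒ CB·AC·CB·AB·AB·AC·CB·AC·AB·AC·CB·AB·AB·AC·CB·AC·AB·AC·CB·AB·AB·AC·CB·AC
    A ↦ CB
    B ↦ AC
    C ↦ AB

A->CB, B->AC, C->AB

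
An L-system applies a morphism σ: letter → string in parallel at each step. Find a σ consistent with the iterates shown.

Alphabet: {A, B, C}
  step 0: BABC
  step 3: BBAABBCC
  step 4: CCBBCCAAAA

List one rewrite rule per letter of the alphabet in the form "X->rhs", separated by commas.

  step 3 ⇒ step 4: BBAABBCC ⇒ C·C·B·B·C·C·AA·AA
    A ↦ B
    B ↦ C
    C ↦ AA

A->B, B->C, C->AA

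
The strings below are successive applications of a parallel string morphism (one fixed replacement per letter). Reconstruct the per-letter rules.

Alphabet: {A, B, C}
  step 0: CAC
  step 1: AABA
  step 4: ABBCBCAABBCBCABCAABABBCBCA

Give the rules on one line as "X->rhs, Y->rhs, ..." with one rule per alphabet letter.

  step 0 ⇒ step 1: CAC ⇒ A·AB·A
    A ↦ AB
    C ↦ A
    B ↦ BC  (constrained at step 1)

A->AB, B->BC, C->A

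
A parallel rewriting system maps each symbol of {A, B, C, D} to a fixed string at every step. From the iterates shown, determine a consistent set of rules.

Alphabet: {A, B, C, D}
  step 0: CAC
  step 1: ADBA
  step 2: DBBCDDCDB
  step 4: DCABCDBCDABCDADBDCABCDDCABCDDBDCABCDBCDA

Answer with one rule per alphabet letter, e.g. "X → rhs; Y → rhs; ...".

  step 1 ⇒ step 2: ADBA ⇒ DB·BCD·DC·DB
    A ↦ DB
    B ↦ DC
    D ↦ BCD
  step 0 ⇒ step 1: CAC ⇒ A·DB·A
    C ↦ A

A->DB, B->DC, C->A, D->BCD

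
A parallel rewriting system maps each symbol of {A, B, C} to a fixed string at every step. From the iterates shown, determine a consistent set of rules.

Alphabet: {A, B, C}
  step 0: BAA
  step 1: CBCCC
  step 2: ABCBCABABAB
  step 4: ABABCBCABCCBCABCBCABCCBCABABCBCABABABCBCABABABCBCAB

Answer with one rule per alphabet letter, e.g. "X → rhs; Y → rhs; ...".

  step 1 ⇒ step 2: CBCCC ⇒ AB·CBC·AB·AB·AB
    B ↦ CBC
    C ↦ AB
  step 0 ⇒ step 1: BAA ⇒ CBC·C·C
    A ↦ C

A->C, B->CBC, C->AB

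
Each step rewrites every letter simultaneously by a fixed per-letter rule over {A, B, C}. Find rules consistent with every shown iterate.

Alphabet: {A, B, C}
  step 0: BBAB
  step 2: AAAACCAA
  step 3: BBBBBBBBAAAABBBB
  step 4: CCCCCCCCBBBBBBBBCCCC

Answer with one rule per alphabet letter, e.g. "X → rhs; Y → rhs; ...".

A->BB, B->C, C->AA

  step 3 ⇒ step 4: BBBBBBBBAAAABBBB ⇒ C·C·C·C·C·C·C·C·BB·BB·BB·BB·C·C·C·C
    A ↦ BB
    B ↦ C
  step 2 ⇒ step 3: AAAACCAA ⇒ BB·BB·BB·BB·AA·AA·BB·BB
    C ↦ AA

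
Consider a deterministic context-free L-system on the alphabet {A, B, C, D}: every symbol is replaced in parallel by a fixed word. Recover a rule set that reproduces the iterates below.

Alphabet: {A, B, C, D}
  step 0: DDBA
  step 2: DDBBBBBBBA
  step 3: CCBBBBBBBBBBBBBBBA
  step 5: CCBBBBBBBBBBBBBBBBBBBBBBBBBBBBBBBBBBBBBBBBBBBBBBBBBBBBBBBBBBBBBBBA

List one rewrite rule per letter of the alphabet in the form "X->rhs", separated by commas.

  step 2 ⇒ step 3: DDBBBBBBBA ⇒ C·C·BB·BB·BB·BB·BB·BB·BB·BA
    A ↦ BA
    B ↦ BB
    D ↦ C
    C ↦ D  (constrained at step 3)

A->BA, B->BB, C->D, D->C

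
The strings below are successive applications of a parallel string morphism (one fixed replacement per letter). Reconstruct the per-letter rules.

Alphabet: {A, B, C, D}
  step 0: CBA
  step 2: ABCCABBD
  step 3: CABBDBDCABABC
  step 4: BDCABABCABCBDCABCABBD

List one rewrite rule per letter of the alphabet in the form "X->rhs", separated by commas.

  step 3 ⇒ step 4: CABBDBDCABABC ⇒ BD·C·AB·AB·C·AB·C·BD·C·AB·C·AB·BD
    A ↦ C
    B ↦ AB
    C ↦ BD
    D ↦ C

A->C, B->AB, C->BD, D->C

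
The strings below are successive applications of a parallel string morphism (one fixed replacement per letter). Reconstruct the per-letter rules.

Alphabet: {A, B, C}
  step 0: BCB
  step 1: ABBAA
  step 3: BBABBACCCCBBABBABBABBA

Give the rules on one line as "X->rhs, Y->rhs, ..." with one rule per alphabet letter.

A->CC, B->A, C->BBA

  step 0 ⇒ step 1: BCB ⇒ A·BBA·A
    B ↦ A
    C ↦ BBA
    A ↦ CC  (constrained at step 1)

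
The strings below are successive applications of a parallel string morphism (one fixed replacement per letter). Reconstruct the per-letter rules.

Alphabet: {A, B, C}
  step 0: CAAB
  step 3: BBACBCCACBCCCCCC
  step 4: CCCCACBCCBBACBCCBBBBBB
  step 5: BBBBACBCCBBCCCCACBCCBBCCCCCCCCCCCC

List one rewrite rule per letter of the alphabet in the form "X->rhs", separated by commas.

  step 4 ⇒ step 5: CCCCACBCCBBACBCCBBBBBB ⇒ B·B·B·B·AC·B·CC·B·B·CC·CC·AC·B·CC·B·B·CC·CC·CC·CC·CC·CC
    A ↦ AC
    B ↦ CC
    C ↦ B

A->AC, B->CC, C->B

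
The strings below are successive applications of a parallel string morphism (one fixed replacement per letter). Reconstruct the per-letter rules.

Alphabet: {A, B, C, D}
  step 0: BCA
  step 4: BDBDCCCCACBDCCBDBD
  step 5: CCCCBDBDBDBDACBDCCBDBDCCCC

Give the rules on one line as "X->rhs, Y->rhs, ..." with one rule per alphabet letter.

  step 4 ⇒ step 5: BDBDCCCCACBDCCBDBD ⇒ C·C·C·C·BD·BD·BD·BD·AC·BD·C·C·BD·BD·C·C·C·C
    A ↦ AC
    B ↦ C
    C ↦ BD
    D ↦ C

A->AC, B->C, C->BD, D->C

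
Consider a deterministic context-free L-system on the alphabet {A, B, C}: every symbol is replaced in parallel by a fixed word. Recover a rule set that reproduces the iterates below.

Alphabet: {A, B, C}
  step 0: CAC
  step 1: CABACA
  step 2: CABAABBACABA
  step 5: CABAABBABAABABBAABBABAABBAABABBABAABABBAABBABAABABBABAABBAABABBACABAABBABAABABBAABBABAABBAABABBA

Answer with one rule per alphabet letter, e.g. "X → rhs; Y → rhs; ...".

  step 1 ⇒ step 2: CABACA ⇒ CA·BA·AB·BA·CA·BA
    A ↦ BA
    B ↦ AB
    C ↦ CA

A->BA, B->AB, C->CA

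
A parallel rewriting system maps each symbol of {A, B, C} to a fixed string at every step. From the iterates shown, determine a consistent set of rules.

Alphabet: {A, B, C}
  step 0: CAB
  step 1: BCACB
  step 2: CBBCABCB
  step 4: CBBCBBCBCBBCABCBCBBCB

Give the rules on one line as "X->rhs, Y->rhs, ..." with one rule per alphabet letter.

  step 1 ⇒ step 2: BCACB ⇒ CB·B·CA·B·CB
    A ↦ CA
    B ↦ CB
    C ↦ B

A->CA, B->CB, C->B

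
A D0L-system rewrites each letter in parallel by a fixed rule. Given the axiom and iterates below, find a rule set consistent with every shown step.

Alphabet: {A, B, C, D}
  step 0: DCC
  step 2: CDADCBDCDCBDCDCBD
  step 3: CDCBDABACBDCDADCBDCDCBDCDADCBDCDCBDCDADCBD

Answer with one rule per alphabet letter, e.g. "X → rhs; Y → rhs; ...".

  step 2 ⇒ step 3: CDADCBDCDCBDCDCBD ⇒ CD·CBD·ABA·CBD·CD·AD·CBD·CD·CBD·CD·AD·CBD·CD·CBD·CD·AD·CBD
    A ↦ ABA
    B ↦ AD
    C ↦ CD
    D ↦ CBD

A->ABA, B->AD, C->CD, D->CBD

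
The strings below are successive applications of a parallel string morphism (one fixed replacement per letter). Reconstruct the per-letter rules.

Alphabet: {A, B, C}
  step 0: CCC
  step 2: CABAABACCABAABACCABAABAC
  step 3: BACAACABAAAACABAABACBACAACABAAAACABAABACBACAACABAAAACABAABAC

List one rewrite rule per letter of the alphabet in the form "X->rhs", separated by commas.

A->AA, B->CAB, C->BAC

  step 2 ⇒ step 3: CABAABACCABAABACCABAABAC ⇒ BAC·AA·CAB·AA·AA·CAB·AA·BAC·BAC·AA·CAB·AA·AA·CAB·AA·BAC·BAC·AA·CAB·AA·AA·CAB·AA·BAC
    A ↦ AA
    B ↦ CAB
    C ↦ BAC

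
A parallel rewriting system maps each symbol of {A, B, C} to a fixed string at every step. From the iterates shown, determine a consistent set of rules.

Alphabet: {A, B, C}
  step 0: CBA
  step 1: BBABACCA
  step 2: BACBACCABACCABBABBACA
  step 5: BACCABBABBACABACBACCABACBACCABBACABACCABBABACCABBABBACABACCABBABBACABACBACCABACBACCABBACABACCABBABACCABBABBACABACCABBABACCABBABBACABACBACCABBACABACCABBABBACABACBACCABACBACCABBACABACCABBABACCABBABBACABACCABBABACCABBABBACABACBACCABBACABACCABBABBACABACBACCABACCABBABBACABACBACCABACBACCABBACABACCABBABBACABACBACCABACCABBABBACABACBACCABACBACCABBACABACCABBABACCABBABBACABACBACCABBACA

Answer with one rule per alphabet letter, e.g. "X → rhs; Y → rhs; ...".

  step 1 ⇒ step 2: BBABACCA ⇒ BAC·BAC·CA·BAC·CA·BBA·BBA·CA
    A ↦ CA
    B ↦ BAC
    C ↦ BBA

A->CA, B->BAC, C->BBA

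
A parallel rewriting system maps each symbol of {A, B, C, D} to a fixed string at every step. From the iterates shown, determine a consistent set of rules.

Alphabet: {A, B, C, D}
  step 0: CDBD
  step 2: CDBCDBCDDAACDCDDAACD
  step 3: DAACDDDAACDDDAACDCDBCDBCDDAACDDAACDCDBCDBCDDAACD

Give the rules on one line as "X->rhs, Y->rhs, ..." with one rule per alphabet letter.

A->BCD, B->D, C->DAA, D->CD

  step 2 ⇒ step 3: CDBCDBCDDAACDCDDAACD ⇒ DAA·CD·D·DAA·CD·D·DAA·CD·CD·BCD·BCD·DAA·CD·DAA·CD·CD·BCD·BCD·DAA·CD
    A ↦ BCD
    B ↦ D
    C ↦ DAA
    D ↦ CD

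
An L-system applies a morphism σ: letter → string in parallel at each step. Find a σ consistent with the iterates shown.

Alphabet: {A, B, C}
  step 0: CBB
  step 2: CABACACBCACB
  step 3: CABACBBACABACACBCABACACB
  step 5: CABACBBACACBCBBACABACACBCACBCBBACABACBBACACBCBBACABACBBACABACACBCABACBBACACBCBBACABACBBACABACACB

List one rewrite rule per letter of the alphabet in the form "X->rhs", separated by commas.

A->BA, B->CB, C->CA

  step 2 ⇒ step 3: CABACACBCACB ⇒ CA·BA·CB·BA·CA·BA·CA·CB·CA·BA·CA·CB
    A ↦ BA
    B ↦ CB
    C ↦ CA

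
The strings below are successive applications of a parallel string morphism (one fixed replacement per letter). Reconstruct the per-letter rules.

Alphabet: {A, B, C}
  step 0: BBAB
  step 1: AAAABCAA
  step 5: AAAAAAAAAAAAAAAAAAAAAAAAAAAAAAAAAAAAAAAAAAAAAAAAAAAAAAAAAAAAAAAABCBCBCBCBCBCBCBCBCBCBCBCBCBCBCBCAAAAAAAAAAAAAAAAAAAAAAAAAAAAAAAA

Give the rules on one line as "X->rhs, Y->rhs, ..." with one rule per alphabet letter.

A->BC, B->AA, C->AA

  step 0 ⇒ step 1: BBAB ⇒ AA·AA·BC·AA
    A ↦ BC
    B ↦ AA
    C ↦ AA  (constrained at step 1)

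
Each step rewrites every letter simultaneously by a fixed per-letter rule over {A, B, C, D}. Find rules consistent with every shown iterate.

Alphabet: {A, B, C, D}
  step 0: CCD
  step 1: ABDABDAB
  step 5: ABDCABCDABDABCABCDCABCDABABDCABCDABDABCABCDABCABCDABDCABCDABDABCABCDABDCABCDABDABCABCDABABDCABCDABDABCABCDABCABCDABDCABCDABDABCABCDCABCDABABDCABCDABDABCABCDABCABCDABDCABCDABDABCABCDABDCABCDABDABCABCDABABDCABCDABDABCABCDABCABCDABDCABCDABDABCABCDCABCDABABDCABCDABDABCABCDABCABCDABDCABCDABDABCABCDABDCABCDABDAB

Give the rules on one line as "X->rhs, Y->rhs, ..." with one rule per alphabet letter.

  step 0 ⇒ step 1: CCD ⇒ ABD·ABD·AB
    C ↦ ABD
    D ↦ AB
    A ↦ CA  (constrained at step 1)
    B ↦ BCD  (constrained at step 1)

A->CA, B->BCD, C->ABD, D->AB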